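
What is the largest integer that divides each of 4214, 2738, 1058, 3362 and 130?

2

4214 = 2 · 7² · 43; 2738 = 2 · 37²; 1058 = 2 · 23²; 3362 = 2 · 41²; 130 = 2 · 5 · 13
gcd takes min exponent of each prime: 2 = 2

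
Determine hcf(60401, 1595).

11

Euclid: 60401 = 37·1595 + 1386; 1595 = 1·1386 + 209; 1386 = 6·209 + 132; 209 = 1·132 + 77; 132 = 1·77 + 55; 77 = 1·55 + 22; 55 = 2·22 + 11; 22 = 2·11 + 0. Last nonzero remainder: 11.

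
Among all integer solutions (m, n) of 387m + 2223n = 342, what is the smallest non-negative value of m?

gcd(387, 2223) = 9 (Euclid: 2223 = 5·387 + 288; 387 = 1·288 + 99; 288 = 2·99 + 90; 99 = 1·90 + 9; 90 = 10·9 + 0), and 9 | 342.
Extended Euclid: 387·(23) + 2223·(-4) = 9. Scale by 38: m₀ = 874.
General solution m = m₀ + 247t; reducing mod 247 gives m = 133 (and n = -23).

133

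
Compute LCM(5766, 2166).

2081526

5766 = 2 · 3 · 31²; 2166 = 2 · 3 · 19²
max exponents: 2 · 3 · 19² · 31² = 2081526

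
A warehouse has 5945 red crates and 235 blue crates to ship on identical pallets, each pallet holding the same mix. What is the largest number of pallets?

Euclid: 5945 = 25·235 + 70; 235 = 3·70 + 25; 70 = 2·25 + 20; 25 = 1·20 + 5; 20 = 4·5 + 0. Last nonzero remainder: 5.

5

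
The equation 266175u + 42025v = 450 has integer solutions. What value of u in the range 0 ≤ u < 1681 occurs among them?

Reduce mod 42025: 266175u ≡ 450 (mod 42025). With g = gcd(266175, 42025) = 25 dividing 450, divide through: 10647u ≡ 18 (mod 1681).
Since gcd(10647, 1681) = 1, u ≡ 18·(10647)⁻¹ ≡ 27 (mod 1681). Smallest non-negative: 27.

27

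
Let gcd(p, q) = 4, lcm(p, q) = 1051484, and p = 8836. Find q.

Using pq = gcd(p,q)·lcm(p,q) = 4·1051484 = 4205936, we get q = 4205936/8836 = 476.

476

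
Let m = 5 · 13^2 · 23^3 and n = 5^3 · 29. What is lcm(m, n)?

7453808375

max exponent per prime: 5^3 · 13^2 · 23^3 · 29 = 7453808375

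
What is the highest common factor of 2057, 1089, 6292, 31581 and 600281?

121

gcd(2057, 1089): 2057 = 1·1089 + 968; 1089 = 1·968 + 121; 968 = 8·121 + 0 → 121
gcd(121, 6292): 6292 = 52·121 + 0 → 121
gcd(121, 31581): 31581 = 261·121 + 0 → 121
gcd(121, 600281): 600281 = 4961·121 + 0 → 121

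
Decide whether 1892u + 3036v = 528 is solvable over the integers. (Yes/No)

Yes

gcd(1892, 3036): 3036 = 1·1892 + 1144; 1892 = 1·1144 + 748; 1144 = 1·748 + 396; 748 = 1·396 + 352; 396 = 1·352 + 44; 352 = 8·44 + 0 → 44
44 divides 528, so a solution exists.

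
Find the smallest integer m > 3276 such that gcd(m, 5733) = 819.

4095

Multiples of 819 above 3276: 819·5, 819·6, … . Need the cofactor coprime to 5733/819 = 7.
Checking s = 5, 6, … the first with gcd(s, 7) = 1 is s = 5, giving 4095.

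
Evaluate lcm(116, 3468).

116 = 2² · 29; 3468 = 2² · 3 · 17²
max exponents: 2² · 3 · 17² · 29 = 100572

100572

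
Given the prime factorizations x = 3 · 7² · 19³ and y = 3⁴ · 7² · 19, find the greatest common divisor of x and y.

2793

min exponent per shared prime: 3 · 7² · 19 = 2793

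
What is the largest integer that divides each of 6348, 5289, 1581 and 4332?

3

6348 = 2² · 3 · 23²; 5289 = 3 · 41 · 43; 1581 = 3 · 17 · 31; 4332 = 2² · 3 · 19²
gcd takes min exponent of each prime: 3 = 3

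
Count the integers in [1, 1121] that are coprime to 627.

Prime factors of 627: 3, 11, 19. Count integers ≤ 1121 divisible by none of them.
By inclusion–exclusion: 1121 − ⌊1121/3⌋ − ⌊1121/11⌋ − ⌊1121/19⌋ + ⌊1121/33⌋ + ⌊1121/57⌋ + ⌊1121/209⌋ − ⌊1121/627⌋ = 644.

644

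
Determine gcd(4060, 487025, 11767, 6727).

7

4060 = 2² · 5 · 7 · 29; 487025 = 5² · 7 · 11² · 23; 11767 = 7 · 41²; 6727 = 7 · 31²
gcd takes min exponent of each prime: 7 = 7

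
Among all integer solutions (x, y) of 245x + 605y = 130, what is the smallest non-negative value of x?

Reduce mod 605: 245x ≡ 130 (mod 605). With g = gcd(245, 605) = 5 dividing 130, divide through: 49x ≡ 26 (mod 121).
Since gcd(49, 121) = 1, x ≡ 26·(49)⁻¹ ≡ 3 (mod 121). Smallest non-negative: 3.

3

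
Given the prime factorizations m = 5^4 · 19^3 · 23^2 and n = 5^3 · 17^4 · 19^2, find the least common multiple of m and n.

max exponent per prime: 5^4 · 17^4 · 19^3 · 23^2 = 189405321956875

189405321956875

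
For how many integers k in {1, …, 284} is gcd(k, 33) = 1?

33 = 3·11. Inclusion–exclusion on these primes:
284 − ⌊284/3⌋ − ⌊284/11⌋ + ⌊284/33⌋ = 173

173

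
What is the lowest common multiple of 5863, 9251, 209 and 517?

4403189219

lcm(5863, 9251) = 5863·9251/gcd = 54238613/11 = 4930783
lcm(4930783, 209) = 4930783·209/gcd = 1030533647/11 = 93684877
lcm(93684877, 517) = 93684877·517/gcd = 48435081409/11 = 4403189219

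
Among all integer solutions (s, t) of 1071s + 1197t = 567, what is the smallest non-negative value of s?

gcd(1071, 1197) = 63 (Euclid: 1197 = 1·1071 + 126; 1071 = 8·126 + 63; 126 = 2·63 + 0), and 63 | 567.
Extended Euclid: 1071·(9) + 1197·(-8) = 63. Scale by 9: s₀ = 81.
General solution s = s₀ + 19k; reducing mod 19 gives s = 5 (and t = -4).

5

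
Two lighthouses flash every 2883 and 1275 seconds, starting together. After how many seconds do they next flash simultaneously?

1225275

2883 = 3 · 31²; 1275 = 3 · 5² · 17
max exponents: 3 · 5² · 17 · 31² = 1225275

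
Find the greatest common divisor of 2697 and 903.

3

Euclid: 2697 = 2·903 + 891; 903 = 1·891 + 12; 891 = 74·12 + 3; 12 = 4·3 + 0. Last nonzero remainder: 3.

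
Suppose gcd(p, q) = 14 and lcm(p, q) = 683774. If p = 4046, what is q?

2366

Using pq = gcd(p,q)·lcm(p,q) = 14·683774 = 9572836, we get q = 9572836/4046 = 2366.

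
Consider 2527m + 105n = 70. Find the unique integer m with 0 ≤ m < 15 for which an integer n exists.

10

Reduce mod 105: 2527m ≡ 70 (mod 105). With g = gcd(2527, 105) = 7 dividing 70, divide through: 361m ≡ 10 (mod 15).
Since gcd(361, 15) = 1, m ≡ 10·(361)⁻¹ ≡ 10 (mod 15). Smallest non-negative: 10.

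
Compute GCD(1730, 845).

5

1730 = 2 · 5 · 173
845 = 5 · 13²
Common: 5 = 5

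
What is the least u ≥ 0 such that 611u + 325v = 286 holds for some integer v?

Euclid: 611 = 1·325 + 286; 325 = 1·286 + 39; 286 = 7·39 + 13; 39 = 3·13 + 0 → gcd = 13; 286 = 13·22.
Back-substitution yields 611·(8) + 325·(-15) = 13, so one solution is u = 8·22 = 176, v = -15·22 = -330.
Solutions in u differ by 325/13 = 25; the one in [0, 25) is 176 mod 25 = 1.

1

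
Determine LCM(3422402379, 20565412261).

gcd first: 20565412261 = 6·3422402379 + 30997987; 3422402379 = 110·30997987 + 12623809; 30997987 = 2·12623809 + 5750369; 12623809 = 2·5750369 + 1123071; 5750369 = 5·1123071 + 135014; 1123071 = 8·135014 + 42959; 135014 = 3·42959 + 6137; 42959 = 7·6137 + 0 → gcd = 6137
lcm = 3422402379·20565412261/gcd = 70383115847162168919/6137 = 11468651759355087

11468651759355087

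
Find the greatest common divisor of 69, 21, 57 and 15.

69 = 3 · 23; 21 = 3 · 7; 57 = 3 · 19; 15 = 3 · 5
gcd takes min exponent of each prime: 3 = 3

3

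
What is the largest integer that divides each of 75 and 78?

3

75 = 3 · 5²
78 = 2 · 3 · 13
Common: 3 = 3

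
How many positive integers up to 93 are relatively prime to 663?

53

663 = 3·13·17. Inclusion–exclusion on these primes:
93 − ⌊93/3⌋ − ⌊93/13⌋ − ⌊93/17⌋ + ⌊93/39⌋ + ⌊93/51⌋ + ⌊93/221⌋ − ⌊93/663⌋ = 53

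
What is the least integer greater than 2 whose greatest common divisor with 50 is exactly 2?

4

gcd(m, 50) = 2 forces 2 | m; write m = 2s. Then gcd(2s, 2·25) = 2·gcd(s, 25), so need gcd(s, 25) = 1.
2s > 2 gives s ≥ 2. The least s ≥ 2 coprime to 25 is 2, so m = 2·2 = 4.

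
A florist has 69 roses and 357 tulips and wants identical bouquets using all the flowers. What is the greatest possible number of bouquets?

3

Euclid: 357 = 5·69 + 12; 69 = 5·12 + 9; 12 = 1·9 + 3; 9 = 3·3 + 0. Last nonzero remainder: 3.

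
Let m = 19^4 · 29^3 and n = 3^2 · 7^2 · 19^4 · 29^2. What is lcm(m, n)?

1401673901229

max exponent per prime: 3^2 · 7^2 · 19^4 · 29^3 = 1401673901229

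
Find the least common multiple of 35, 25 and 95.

3325

35 = 5 · 7; 25 = 5²; 95 = 5 · 19
lcm takes max exponent of each prime: 5² · 7 · 19 = 3325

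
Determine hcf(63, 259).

Euclid: 259 = 4·63 + 7; 63 = 9·7 + 0. Last nonzero remainder: 7.

7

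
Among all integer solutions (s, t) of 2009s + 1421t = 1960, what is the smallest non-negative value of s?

13

Euclid: 2009 = 1·1421 + 588; 1421 = 2·588 + 245; 588 = 2·245 + 98; 245 = 2·98 + 49; 98 = 2·49 + 0 → gcd = 49; 1960 = 49·40.
Back-substitution yields 2009·(-12) + 1421·(17) = 49, so one solution is s = -12·40 = -480, t = 17·40 = 680.
Solutions in s differ by 1421/49 = 29; the one in [0, 29) is -480 mod 29 = 13.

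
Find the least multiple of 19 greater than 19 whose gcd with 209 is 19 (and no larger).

gcd(a, 209) = 19 forces 19 | a; write a = 19s. Then gcd(19s, 19·11) = 19·gcd(s, 11), so need gcd(s, 11) = 1.
19s > 19 gives s ≥ 2. The least s ≥ 2 coprime to 11 is 2, so a = 19·2 = 38.

38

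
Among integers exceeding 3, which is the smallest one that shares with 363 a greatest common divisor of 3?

6

363 = 3·121. Any t with gcd(t, 363) = 3 is a multiple of 3, say 3s, with s coprime to 121.
Need s > 3/3, so s ≥ 2. First s ≥ 2 with gcd(s, 121) = 1 is s = 2. Thus t = 3·2 = 6.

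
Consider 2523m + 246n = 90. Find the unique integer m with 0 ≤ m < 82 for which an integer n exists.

60

Euclid: 2523 = 10·246 + 63; 246 = 3·63 + 57; 63 = 1·57 + 6; 57 = 9·6 + 3; 6 = 2·3 + 0 → gcd = 3; 90 = 3·30.
Back-substitution yields 2523·(-39) + 246·(400) = 3, so one solution is m = -39·30 = -1170, n = 400·30 = 12000.
Solutions in m differ by 246/3 = 82; the one in [0, 82) is -1170 mod 82 = 60.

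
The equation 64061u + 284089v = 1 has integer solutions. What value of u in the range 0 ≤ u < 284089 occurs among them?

254869

Reduce mod 284089: 64061u ≡ 1 (mod 284089). With g = gcd(64061, 284089) = 1 dividing 1, divide through: 64061u ≡ 1 (mod 284089).
Since gcd(64061, 284089) = 1, u ≡ 1·(64061)⁻¹ ≡ 254869 (mod 284089). Smallest non-negative: 254869.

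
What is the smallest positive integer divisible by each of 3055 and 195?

9165

3055 = 5 · 13 · 47; 195 = 3 · 5 · 13
max exponents: 3 · 5 · 13 · 47 = 9165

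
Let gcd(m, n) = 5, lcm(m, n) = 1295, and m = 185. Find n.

m·n = gcd·lcm = 5·1295 = 6475, so n = 6475/185 = 35.

35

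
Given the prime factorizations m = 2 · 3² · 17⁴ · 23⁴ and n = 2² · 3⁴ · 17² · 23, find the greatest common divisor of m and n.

119646

min exponent per shared prime: 2 · 3² · 17² · 23 = 119646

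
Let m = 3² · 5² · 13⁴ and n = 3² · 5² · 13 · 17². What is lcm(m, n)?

1857179025

max exponent per prime: 3² · 5² · 13⁴ · 17² = 1857179025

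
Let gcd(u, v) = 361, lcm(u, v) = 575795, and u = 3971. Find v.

Using uv = gcd(u,v)·lcm(u,v) = 361·575795 = 207861995, we get v = 207861995/3971 = 52345.

52345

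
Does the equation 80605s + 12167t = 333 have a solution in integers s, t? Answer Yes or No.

Yes

gcd(80605, 12167): 80605 = 6·12167 + 7603; 12167 = 1·7603 + 4564; 7603 = 1·4564 + 3039; 4564 = 1·3039 + 1525; 3039 = 1·1525 + 1514; 1525 = 1·1514 + 11; 1514 = 137·11 + 7; 11 = 1·7 + 4; 7 = 1·4 + 3; 4 = 1·3 + 1; 3 = 3·1 + 0 → 1
1 divides 333, so a solution exists.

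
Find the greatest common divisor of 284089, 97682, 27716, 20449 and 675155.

gcd(284089, 97682): 284089 = 2·97682 + 88725; 97682 = 1·88725 + 8957; 88725 = 9·8957 + 8112; 8957 = 1·8112 + 845; 8112 = 9·845 + 507; 845 = 1·507 + 338; 507 = 1·338 + 169; 338 = 2·169 + 0 → 169
gcd(169, 27716): 27716 = 164·169 + 0 → 169
gcd(169, 20449): 20449 = 121·169 + 0 → 169
gcd(169, 675155): 675155 = 3995·169 + 0 → 169

169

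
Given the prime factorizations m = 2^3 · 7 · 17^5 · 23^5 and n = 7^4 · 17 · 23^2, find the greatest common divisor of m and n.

min exponent per shared prime: 7 · 17 · 23^2 = 62951

62951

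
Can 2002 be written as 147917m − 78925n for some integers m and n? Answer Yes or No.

By Bézout, 147917m − 78925n = 2002 has integer solutions iff gcd(147917, 78925) | 2002.
Euclid: 147917 = 1·78925 + 68992; 78925 = 1·68992 + 9933; 68992 = 6·9933 + 9394; 9933 = 1·9394 + 539; 9394 = 17·539 + 231; 539 = 2·231 + 77; 231 = 3·77 + 0. gcd = 77; 2002 mod 77 = 0. Yes.

Yes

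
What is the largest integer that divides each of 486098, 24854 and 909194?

578

gcd(486098, 24854): 486098 = 19·24854 + 13872; 24854 = 1·13872 + 10982; 13872 = 1·10982 + 2890; 10982 = 3·2890 + 2312; 2890 = 1·2312 + 578; 2312 = 4·578 + 0 → 578
gcd(578, 909194): 909194 = 1573·578 + 0 → 578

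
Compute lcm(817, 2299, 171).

817 = 19 · 43; 2299 = 11² · 19; 171 = 3² · 19
lcm takes max exponent of each prime: 3² · 11² · 19 · 43 = 889713

889713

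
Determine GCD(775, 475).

Euclid: 775 = 1·475 + 300; 475 = 1·300 + 175; 300 = 1·175 + 125; 175 = 1·125 + 50; 125 = 2·50 + 25; 50 = 2·25 + 0. Last nonzero remainder: 25.

25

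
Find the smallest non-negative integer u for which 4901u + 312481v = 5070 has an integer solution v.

1595

Euclid: 312481 = 63·4901 + 3718; 4901 = 1·3718 + 1183; 3718 = 3·1183 + 169; 1183 = 7·169 + 0 → gcd = 169; 5070 = 169·30.
Back-substitution yields 4901·(-255) + 312481·(4) = 169, so one solution is u = -255·30 = -7650, v = 4·30 = 120.
Solutions in u differ by 312481/169 = 1849; the one in [0, 1849) is -7650 mod 1849 = 1595.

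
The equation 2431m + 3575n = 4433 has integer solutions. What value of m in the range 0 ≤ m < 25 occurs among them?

Reduce mod 3575: 2431m ≡ 4433 (mod 3575). With g = gcd(2431, 3575) = 143 dividing 4433, divide through: 17m ≡ 31 (mod 25).
Since gcd(17, 25) = 1, m ≡ 31·(17)⁻¹ ≡ 18 (mod 25). Smallest non-negative: 18.

18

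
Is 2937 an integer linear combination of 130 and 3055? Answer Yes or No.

No

By Bézout, 130m − 3055n = 2937 has integer solutions iff gcd(130, 3055) | 2937.
Euclid: 3055 = 23·130 + 65; 130 = 2·65 + 0. gcd = 65; 2937 mod 65 = 12. No.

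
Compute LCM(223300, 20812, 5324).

223300 = 2² · 5² · 7 · 11 · 29; 20812 = 2² · 11² · 43; 5324 = 2² · 11³
lcm takes max exponent of each prime: 2² · 5² · 7 · 11³ · 29 · 43 = 1161829900

1161829900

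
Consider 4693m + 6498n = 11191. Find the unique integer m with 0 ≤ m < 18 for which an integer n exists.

1

Reduce mod 6498: 4693m ≡ 11191 (mod 6498). With g = gcd(4693, 6498) = 361 dividing 11191, divide through: 13m ≡ 31 (mod 18).
Since gcd(13, 18) = 1, m ≡ 31·(13)⁻¹ ≡ 1 (mod 18). Smallest non-negative: 1.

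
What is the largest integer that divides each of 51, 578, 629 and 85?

gcd(51, 578): 578 = 11·51 + 17; 51 = 3·17 + 0 → 17
gcd(17, 629): 629 = 37·17 + 0 → 17
gcd(17, 85): 85 = 5·17 + 0 → 17

17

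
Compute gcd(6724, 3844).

4

Euclid: 6724 = 1·3844 + 2880; 3844 = 1·2880 + 964; 2880 = 2·964 + 952; 964 = 1·952 + 12; 952 = 79·12 + 4; 12 = 3·4 + 0. Last nonzero remainder: 4.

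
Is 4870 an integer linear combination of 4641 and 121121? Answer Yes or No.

No

gcd(4641, 121121): 121121 = 26·4641 + 455; 4641 = 10·455 + 91; 455 = 5·91 + 0 → 91
91 does not divide 4870, so a solution does not exist.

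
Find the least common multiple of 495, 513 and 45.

lcm(495, 513) = 495·513/gcd = 253935/9 = 28215
lcm(28215, 45) = 28215·45/gcd = 1269675/45 = 28215

28215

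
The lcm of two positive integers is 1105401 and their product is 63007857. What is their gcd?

gcd·lcm = product, so gcd = 63007857/1105401 = 57.

57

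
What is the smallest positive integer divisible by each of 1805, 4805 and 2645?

917606045

1805 = 5 · 19²; 4805 = 5 · 31²; 2645 = 5 · 23²
lcm takes max exponent of each prime: 5 · 19² · 23² · 31² = 917606045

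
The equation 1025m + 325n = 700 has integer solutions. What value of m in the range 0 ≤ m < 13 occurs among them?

Euclid: 1025 = 3·325 + 50; 325 = 6·50 + 25; 50 = 2·25 + 0 → gcd = 25; 700 = 25·28.
Back-substitution yields 1025·(-6) + 325·(19) = 25, so one solution is m = -6·28 = -168, n = 19·28 = 532.
Solutions in m differ by 325/25 = 13; the one in [0, 13) is -168 mod 13 = 1.

1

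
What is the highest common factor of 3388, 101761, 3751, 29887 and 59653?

121

3388 = 2² · 7 · 11²; 101761 = 11² · 29²; 3751 = 11² · 31; 29887 = 11² · 13 · 19; 59653 = 11² · 17 · 29
gcd takes min exponent of each prime: 11² = 121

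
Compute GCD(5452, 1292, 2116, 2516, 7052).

gcd(5452, 1292): 5452 = 4·1292 + 284; 1292 = 4·284 + 156; 284 = 1·156 + 128; 156 = 1·128 + 28; 128 = 4·28 + 16; 28 = 1·16 + 12; 16 = 1·12 + 4; 12 = 3·4 + 0 → 4
gcd(4, 2116): 2116 = 529·4 + 0 → 4
gcd(4, 2516): 2516 = 629·4 + 0 → 4
gcd(4, 7052): 7052 = 1763·4 + 0 → 4

4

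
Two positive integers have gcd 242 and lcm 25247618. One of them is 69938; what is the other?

Using uv = gcd(u,v)·lcm(u,v) = 242·25247618 = 6109923556, we get v = 6109923556/69938 = 87362.

87362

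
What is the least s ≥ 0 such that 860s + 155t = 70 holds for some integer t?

Reduce mod 155: 860s ≡ 70 (mod 155). With g = gcd(860, 155) = 5 dividing 70, divide through: 172s ≡ 14 (mod 31).
Since gcd(172, 31) = 1, s ≡ 14·(172)⁻¹ ≡ 30 (mod 31). Smallest non-negative: 30.

30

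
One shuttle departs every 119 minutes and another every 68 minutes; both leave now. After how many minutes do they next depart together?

476

119 = 7 · 17; 68 = 2² · 17
max exponents: 2² · 7 · 17 = 476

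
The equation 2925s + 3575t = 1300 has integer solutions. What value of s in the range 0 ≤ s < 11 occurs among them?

9

gcd(2925, 3575) = 325 (Euclid: 3575 = 1·2925 + 650; 2925 = 4·650 + 325; 650 = 2·325 + 0), and 325 | 1300.
Extended Euclid: 2925·(5) + 3575·(-4) = 325. Scale by 4: s₀ = 20.
General solution s = s₀ + 11k; reducing mod 11 gives s = 9 (and t = -7).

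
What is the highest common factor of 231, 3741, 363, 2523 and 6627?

gcd(231, 3741): 3741 = 16·231 + 45; 231 = 5·45 + 6; 45 = 7·6 + 3; 6 = 2·3 + 0 → 3
gcd(3, 363): 363 = 121·3 + 0 → 3
gcd(3, 2523): 2523 = 841·3 + 0 → 3
gcd(3, 6627): 6627 = 2209·3 + 0 → 3

3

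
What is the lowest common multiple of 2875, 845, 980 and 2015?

2875 = 5³ · 23; 845 = 5 · 13²; 980 = 2² · 5 · 7²; 2015 = 5 · 13 · 31
lcm takes max exponent of each prime: 2² · 5³ · 7² · 13² · 23 · 31 = 2952176500

2952176500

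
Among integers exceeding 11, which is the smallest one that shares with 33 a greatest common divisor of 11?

Multiples of 11 above 11: 11·2, 11·3, … . Need the cofactor coprime to 33/11 = 3.
Checking s = 2, 3, … the first with gcd(s, 3) = 1 is s = 2, giving 22.

22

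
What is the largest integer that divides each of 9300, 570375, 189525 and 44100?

gcd(9300, 570375): 570375 = 61·9300 + 3075; 9300 = 3·3075 + 75; 3075 = 41·75 + 0 → 75
gcd(75, 189525): 189525 = 2527·75 + 0 → 75
gcd(75, 44100): 44100 = 588·75 + 0 → 75

75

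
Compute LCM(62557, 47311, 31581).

62557 = 11³ · 47; 47311 = 11² · 17 · 23; 31581 = 3² · 11² · 29
lcm takes max exponent of each prime: 3² · 11³ · 17 · 23 · 29 · 47 = 6384004407

6384004407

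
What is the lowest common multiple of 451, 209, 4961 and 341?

451 = 11 · 41; 209 = 11 · 19; 4961 = 11² · 41; 341 = 11 · 31
lcm takes max exponent of each prime: 11² · 19 · 31 · 41 = 2922029

2922029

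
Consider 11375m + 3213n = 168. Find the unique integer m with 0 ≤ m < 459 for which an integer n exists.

237

Euclid: 11375 = 3·3213 + 1736; 3213 = 1·1736 + 1477; 1736 = 1·1477 + 259; 1477 = 5·259 + 182; 259 = 1·182 + 77; 182 = 2·77 + 28; 77 = 2·28 + 21; 28 = 1·21 + 7; 21 = 3·7 + 0 → gcd = 7; 168 = 7·24.
Back-substitution yields 11375·(-124) + 3213·(439) = 7, so one solution is m = -124·24 = -2976, n = 439·24 = 10536.
Solutions in m differ by 3213/7 = 459; the one in [0, 459) is -2976 mod 459 = 237.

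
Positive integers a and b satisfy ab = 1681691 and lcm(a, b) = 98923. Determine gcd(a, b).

From gcd × lcm = ab: gcd = 1681691 / 98923 = 17.

17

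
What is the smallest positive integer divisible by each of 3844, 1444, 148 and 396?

3844 = 2² · 31²; 1444 = 2² · 19²; 148 = 2² · 37; 396 = 2² · 3² · 11
lcm takes max exponent of each prime: 2² · 3² · 11 · 19² · 31² · 37 = 5083086492

5083086492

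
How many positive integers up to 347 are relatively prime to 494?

Prime factors of 494: 2, 13, 19. Count integers ≤ 347 divisible by none of them.
By inclusion–exclusion: 347 − ⌊347/2⌋ − ⌊347/13⌋ − ⌊347/19⌋ + ⌊347/26⌋ + ⌊347/38⌋ + ⌊347/247⌋ − ⌊347/494⌋ = 153.

153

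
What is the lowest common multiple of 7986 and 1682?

6716226

gcd first: 7986 = 4·1682 + 1258; 1682 = 1·1258 + 424; 1258 = 2·424 + 410; 424 = 1·410 + 14; 410 = 29·14 + 4; 14 = 3·4 + 2; 4 = 2·2 + 0 → gcd = 2
lcm = 7986·1682/gcd = 13432452/2 = 6716226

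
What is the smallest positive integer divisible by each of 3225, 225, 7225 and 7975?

3225 = 3 · 5² · 43; 225 = 3² · 5²; 7225 = 5² · 17²; 7975 = 5² · 11 · 29
lcm takes max exponent of each prime: 3² · 5² · 11 · 17² · 29 · 43 = 891947925

891947925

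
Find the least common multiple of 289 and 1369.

395641

289 = 17²; 1369 = 37²
max exponents: 17² · 37² = 395641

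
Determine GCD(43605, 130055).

95

Euclid: 130055 = 2·43605 + 42845; 43605 = 1·42845 + 760; 42845 = 56·760 + 285; 760 = 2·285 + 190; 285 = 1·190 + 95; 190 = 2·95 + 0. Last nonzero remainder: 95.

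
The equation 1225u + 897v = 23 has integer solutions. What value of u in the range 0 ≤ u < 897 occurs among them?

506

Reduce mod 897: 1225u ≡ 23 (mod 897). With g = gcd(1225, 897) = 1 dividing 23, divide through: 1225u ≡ 23 (mod 897).
Since gcd(1225, 897) = 1, u ≡ 23·(1225)⁻¹ ≡ 506 (mod 897). Smallest non-negative: 506.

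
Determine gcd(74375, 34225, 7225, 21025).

gcd(74375, 34225): 74375 = 2·34225 + 5925; 34225 = 5·5925 + 4600; 5925 = 1·4600 + 1325; 4600 = 3·1325 + 625; 1325 = 2·625 + 75; 625 = 8·75 + 25; 75 = 3·25 + 0 → 25
gcd(25, 7225): 7225 = 289·25 + 0 → 25
gcd(25, 21025): 21025 = 841·25 + 0 → 25

25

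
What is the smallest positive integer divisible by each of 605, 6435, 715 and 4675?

6016725

605 = 5 · 11²; 6435 = 3² · 5 · 11 · 13; 715 = 5 · 11 · 13; 4675 = 5² · 11 · 17
lcm takes max exponent of each prime: 3² · 5² · 11² · 13 · 17 = 6016725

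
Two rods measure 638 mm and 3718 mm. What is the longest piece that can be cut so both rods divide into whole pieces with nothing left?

22

Euclid: 3718 = 5·638 + 528; 638 = 1·528 + 110; 528 = 4·110 + 88; 110 = 1·88 + 22; 88 = 4·22 + 0. Last nonzero remainder: 22.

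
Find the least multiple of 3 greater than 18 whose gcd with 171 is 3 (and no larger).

Multiples of 3 above 18: 3·7, 3·8, … . Need the cofactor coprime to 171/3 = 57.
Checking s = 7, 8, … the first with gcd(s, 57) = 1 is s = 7, giving 21.

21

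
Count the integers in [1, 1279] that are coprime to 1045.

1045 = 5·11·19. Inclusion–exclusion on these primes:
1279 − ⌊1279/5⌋ − ⌊1279/11⌋ − ⌊1279/19⌋ + ⌊1279/55⌋ + ⌊1279/95⌋ + ⌊1279/209⌋ − ⌊1279/1045⌋ = 882

882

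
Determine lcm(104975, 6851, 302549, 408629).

8237357912225

lcm(104975, 6851) = 104975·6851/gcd = 719183725/221 = 3254225
lcm(3254225, 302549) = 3254225·302549/gcd = 984562519525/221 = 4455034025
lcm(4455034025, 408629) = 4455034025·408629/gcd = 1820456098601725/221 = 8237357912225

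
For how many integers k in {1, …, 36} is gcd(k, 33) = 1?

33 = 3·11. Inclusion–exclusion on these primes:
36 − ⌊36/3⌋ − ⌊36/11⌋ + ⌊36/33⌋ = 22

22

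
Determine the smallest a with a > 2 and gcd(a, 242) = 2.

gcd(a, 242) = 2 forces 2 | a; write a = 2s. Then gcd(2s, 2·121) = 2·gcd(s, 121), so need gcd(s, 121) = 1.
2s > 2 gives s ≥ 2. The least s ≥ 2 coprime to 121 is 2, so a = 2·2 = 4.

4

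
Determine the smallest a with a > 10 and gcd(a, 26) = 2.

26 = 2·13. Any a with gcd(a, 26) = 2 is a multiple of 2, say 2s, with s coprime to 13.
Need s > 10/2, so s ≥ 6. First s ≥ 6 with gcd(s, 13) = 1 is s = 6. Thus a = 2·6 = 12.

12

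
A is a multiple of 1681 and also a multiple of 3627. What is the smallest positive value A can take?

gcd first: 3627 = 2·1681 + 265; 1681 = 6·265 + 91; 265 = 2·91 + 83; 91 = 1·83 + 8; 83 = 10·8 + 3; 8 = 2·3 + 2; 3 = 1·2 + 1; 2 = 2·1 + 0 → gcd = 1
lcm = 1681·3627/gcd = 6096987/1 = 6096987

6096987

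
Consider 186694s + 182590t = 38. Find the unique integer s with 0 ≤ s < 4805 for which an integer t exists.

Reduce mod 182590: 186694s ≡ 38 (mod 182590). With g = gcd(186694, 182590) = 38 dividing 38, divide through: 4913s ≡ 1 (mod 4805).
Since gcd(4913, 4805) = 1, s ≡ 1·(4913)⁻¹ ≡ 2447 (mod 4805). Smallest non-negative: 2447.

2447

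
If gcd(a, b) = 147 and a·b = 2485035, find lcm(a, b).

For any two positive integers, gcd × lcm equals their product. Hence lcm = 2485035 / 147 = 16905.

16905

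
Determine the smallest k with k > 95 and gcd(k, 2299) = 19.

114

gcd(k, 2299) = 19 forces 19 | k; write k = 19s. Then gcd(19s, 19·121) = 19·gcd(s, 121), so need gcd(s, 121) = 1.
19s > 95 gives s ≥ 6. The least s ≥ 6 coprime to 121 is 6, so k = 19·6 = 114.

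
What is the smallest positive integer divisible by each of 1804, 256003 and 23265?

1804 = 2² · 11 · 41; 256003 = 11 · 17 · 37²; 23265 = 3² · 5 · 11 · 47
lcm takes max exponent of each prime: 2² · 3² · 5 · 11 · 17 · 37² · 41 · 47 = 88797200580

88797200580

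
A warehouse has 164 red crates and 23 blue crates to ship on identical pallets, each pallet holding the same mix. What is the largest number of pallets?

164 = 2² · 41
23 = 23
Common: 1 = 1

1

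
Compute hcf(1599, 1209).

1599 = 3 · 13 · 41
1209 = 3 · 13 · 31
Common: 3 · 13 = 39

39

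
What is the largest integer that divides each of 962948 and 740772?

4

Euclid: 962948 = 1·740772 + 222176; 740772 = 3·222176 + 74244; 222176 = 2·74244 + 73688; 74244 = 1·73688 + 556; 73688 = 132·556 + 296; 556 = 1·296 + 260; 296 = 1·260 + 36; 260 = 7·36 + 8; 36 = 4·8 + 4; 8 = 2·4 + 0. Last nonzero remainder: 4.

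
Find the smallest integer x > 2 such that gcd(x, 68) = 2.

6

68 = 2·34. Any x with gcd(x, 68) = 2 is a multiple of 2, say 2s, with s coprime to 34.
Need s > 2/2, so s ≥ 2. First s ≥ 2 with gcd(s, 34) = 1 is s = 3. Thus x = 2·3 = 6.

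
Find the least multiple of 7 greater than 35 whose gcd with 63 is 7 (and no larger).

63 = 7·9. Any m with gcd(m, 63) = 7 is a multiple of 7, say 7s, with s coprime to 9.
Need s > 35/7, so s ≥ 6. First s ≥ 6 with gcd(s, 9) = 1 is s = 7. Thus m = 7·7 = 49.

49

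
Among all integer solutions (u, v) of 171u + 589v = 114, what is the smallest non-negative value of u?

11

Euclid: 589 = 3·171 + 76; 171 = 2·76 + 19; 76 = 4·19 + 0 → gcd = 19; 114 = 19·6.
Back-substitution yields 171·(7) + 589·(-2) = 19, so one solution is u = 7·6 = 42, v = -2·6 = -12.
Solutions in u differ by 589/19 = 31; the one in [0, 31) is 42 mod 31 = 11.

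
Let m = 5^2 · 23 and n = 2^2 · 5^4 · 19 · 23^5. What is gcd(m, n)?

min exponent per shared prime: 5^2 · 23 = 575

575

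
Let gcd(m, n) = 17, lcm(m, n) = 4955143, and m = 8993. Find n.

9367

m·n = gcd·lcm = 17·4955143 = 84237431, so n = 84237431/8993 = 9367.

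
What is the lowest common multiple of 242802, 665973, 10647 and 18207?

242802 = 2 · 3² · 7 · 41 · 47; 665973 = 3² · 7 · 11 · 31²; 10647 = 3² · 7 · 13²; 18207 = 3² · 7 · 17²
lcm takes max exponent of each prime: 2 · 3² · 7 · 11 · 13² · 17² · 31² · 41 · 47 = 125358238227222

125358238227222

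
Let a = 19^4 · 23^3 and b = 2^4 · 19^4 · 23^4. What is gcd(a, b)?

min exponent per shared prime: 19^4 · 23^3 = 1585615607

1585615607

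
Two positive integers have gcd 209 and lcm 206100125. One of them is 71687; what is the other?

600875

Using pq = gcd(p,q)·lcm(p,q) = 209·206100125 = 43074926125, we get q = 43074926125/71687 = 600875.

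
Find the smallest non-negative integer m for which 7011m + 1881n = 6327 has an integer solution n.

6

gcd(7011, 1881) = 171 (Euclid: 7011 = 3·1881 + 1368; 1881 = 1·1368 + 513; 1368 = 2·513 + 342; 513 = 1·342 + 171; 342 = 2·171 + 0), and 171 | 6327.
Extended Euclid: 7011·(-4) + 1881·(15) = 171. Scale by 37: m₀ = -148.
General solution m = m₀ + 11t; reducing mod 11 gives m = 6 (and n = -19).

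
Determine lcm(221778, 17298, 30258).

358269274098

221778 = 2 · 3⁴ · 37²; 17298 = 2 · 3² · 31²; 30258 = 2 · 3² · 41²
lcm takes max exponent of each prime: 2 · 3⁴ · 31² · 37² · 41² = 358269274098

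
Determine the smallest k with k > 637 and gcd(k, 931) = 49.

686

931 = 49·19. Any k with gcd(k, 931) = 49 is a multiple of 49, say 49s, with s coprime to 19.
Need s > 637/49, so s ≥ 14. First s ≥ 14 with gcd(s, 19) = 1 is s = 14. Thus k = 49·14 = 686.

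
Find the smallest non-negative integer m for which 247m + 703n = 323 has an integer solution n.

7

Euclid: 703 = 2·247 + 209; 247 = 1·209 + 38; 209 = 5·38 + 19; 38 = 2·19 + 0 → gcd = 19; 323 = 19·17.
Back-substitution yields 247·(-17) + 703·(6) = 19, so one solution is m = -17·17 = -289, n = 6·17 = 102.
Solutions in m differ by 703/19 = 37; the one in [0, 37) is -289 mod 37 = 7.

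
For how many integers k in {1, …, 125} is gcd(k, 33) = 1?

Prime factors of 33: 3, 11. Count integers ≤ 125 divisible by none of them.
By inclusion–exclusion: 125 − ⌊125/3⌋ − ⌊125/11⌋ + ⌊125/33⌋ = 76.

76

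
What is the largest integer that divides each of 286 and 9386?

26

286 = 2 · 11 · 13
9386 = 2 · 13 · 19²
Common: 2 · 13 = 26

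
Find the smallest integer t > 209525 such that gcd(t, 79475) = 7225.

216750

Multiples of 7225 above 209525: 7225·30, 7225·31, … . Need the cofactor coprime to 79475/7225 = 11.
Checking s = 30, 31, … the first with gcd(s, 11) = 1 is s = 30, giving 216750.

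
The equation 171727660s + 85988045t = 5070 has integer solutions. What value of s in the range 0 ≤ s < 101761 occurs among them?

8307

Reduce mod 85988045: 171727660s ≡ 5070 (mod 85988045). With g = gcd(171727660, 85988045) = 845 dividing 5070, divide through: 203228s ≡ 6 (mod 101761).
Since gcd(203228, 101761) = 1, s ≡ 6·(203228)⁻¹ ≡ 8307 (mod 101761). Smallest non-negative: 8307.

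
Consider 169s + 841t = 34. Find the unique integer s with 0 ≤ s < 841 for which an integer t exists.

463

gcd(169, 841) = 1 (Euclid: 841 = 4·169 + 165; 169 = 1·165 + 4; 165 = 41·4 + 1; 4 = 4·1 + 0), and 1 | 34.
Extended Euclid: 169·(-209) + 841·(42) = 1. Scale by 34: s₀ = -7106.
General solution s = s₀ + 841k; reducing mod 841 gives s = 463 (and t = -93).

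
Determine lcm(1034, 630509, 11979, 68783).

403585404890382

1034 = 2 · 11 · 47; 630509 = 11 · 31 · 43²; 11979 = 3² · 11³; 68783 = 11 · 13² · 37
lcm takes max exponent of each prime: 2 · 3² · 11³ · 13² · 31 · 37 · 43² · 47 = 403585404890382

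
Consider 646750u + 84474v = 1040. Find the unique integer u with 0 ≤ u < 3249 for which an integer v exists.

Euclid: 646750 = 7·84474 + 55432; 84474 = 1·55432 + 29042; 55432 = 1·29042 + 26390; 29042 = 1·26390 + 2652; 26390 = 9·2652 + 2522; 2652 = 1·2522 + 130; 2522 = 19·130 + 52; 130 = 2·52 + 26; 52 = 2·26 + 0 → gcd = 26; 1040 = 26·40.
Back-substitution yields 646750·(-1306) + 84474·(9999) = 26, so one solution is u = -1306·40 = -52240, v = 9999·40 = 399960.
Solutions in u differ by 84474/26 = 3249; the one in [0, 3249) is -52240 mod 3249 = 2993.

2993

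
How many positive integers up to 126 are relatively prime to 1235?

Prime factors of 1235: 5, 13, 19. Count integers ≤ 126 divisible by none of them.
By inclusion–exclusion: 126 − ⌊126/5⌋ − ⌊126/13⌋ − ⌊126/19⌋ + ⌊126/65⌋ + ⌊126/95⌋ + ⌊126/247⌋ − ⌊126/1235⌋ = 88.

88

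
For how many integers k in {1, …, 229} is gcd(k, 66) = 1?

Prime factors of 66: 2, 3, 11. Count integers ≤ 229 divisible by none of them.
By inclusion–exclusion: 229 − ⌊229/2⌋ − ⌊229/3⌋ − ⌊229/11⌋ + ⌊229/6⌋ + ⌊229/22⌋ + ⌊229/33⌋ − ⌊229/66⌋ = 70.

70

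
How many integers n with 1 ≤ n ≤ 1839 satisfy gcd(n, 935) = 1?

935 = 5·11·17. Inclusion–exclusion on these primes:
1839 − ⌊1839/5⌋ − ⌊1839/11⌋ − ⌊1839/17⌋ + ⌊1839/55⌋ + ⌊1839/85⌋ + ⌊1839/187⌋ − ⌊1839/935⌋ = 1259

1259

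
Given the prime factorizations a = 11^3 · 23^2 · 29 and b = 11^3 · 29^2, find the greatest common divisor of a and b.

38599

min exponent per shared prime: 11^3 · 29 = 38599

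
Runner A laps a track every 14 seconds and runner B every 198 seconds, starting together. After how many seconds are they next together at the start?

gcd first: 198 = 14·14 + 2; 14 = 7·2 + 0 → gcd = 2
lcm = 14·198/gcd = 2772/2 = 1386

1386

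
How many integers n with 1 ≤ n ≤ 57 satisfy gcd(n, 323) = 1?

323 = 17·19. Inclusion–exclusion on these primes:
57 − ⌊57/17⌋ − ⌊57/19⌋ + ⌊57/323⌋ = 51

51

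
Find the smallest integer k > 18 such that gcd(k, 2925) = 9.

Multiples of 9 above 18: 9·3, 9·4, … . Need the cofactor coprime to 2925/9 = 325.
Checking s = 3, 4, … the first with gcd(s, 325) = 1 is s = 3, giving 27.

27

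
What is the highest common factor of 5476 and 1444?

5476 = 2² · 37²
1444 = 2² · 19²
Common: 2² = 4

4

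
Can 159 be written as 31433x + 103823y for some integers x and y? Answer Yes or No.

gcd(31433, 103823): 103823 = 3·31433 + 9524; 31433 = 3·9524 + 2861; 9524 = 3·2861 + 941; 2861 = 3·941 + 38; 941 = 24·38 + 29; 38 = 1·29 + 9; 29 = 3·9 + 2; 9 = 4·2 + 1; 2 = 2·1 + 0 → 1
1 divides 159, so a solution exists.

Yes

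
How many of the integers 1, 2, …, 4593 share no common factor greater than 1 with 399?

2486

399 = 3·7·19. Inclusion–exclusion on these primes:
4593 − ⌊4593/3⌋ − ⌊4593/7⌋ − ⌊4593/19⌋ + ⌊4593/21⌋ + ⌊4593/57⌋ + ⌊4593/133⌋ − ⌊4593/399⌋ = 2486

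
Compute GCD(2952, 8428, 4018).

2

2952 = 2³ · 3² · 41; 8428 = 2² · 7² · 43; 4018 = 2 · 7² · 41
gcd takes min exponent of each prime: 2 = 2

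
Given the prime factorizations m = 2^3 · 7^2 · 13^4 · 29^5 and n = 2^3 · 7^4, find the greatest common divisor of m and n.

min exponent per shared prime: 2^3 · 7^2 = 392

392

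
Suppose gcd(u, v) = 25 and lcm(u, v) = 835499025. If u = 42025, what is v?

497025

u·v = gcd·lcm = 25·835499025 = 20887475625, so v = 20887475625/42025 = 497025.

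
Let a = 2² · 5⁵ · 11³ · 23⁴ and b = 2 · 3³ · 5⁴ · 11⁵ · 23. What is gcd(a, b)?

min exponent per shared prime: 2 · 5⁴ · 11³ · 23 = 38266250

38266250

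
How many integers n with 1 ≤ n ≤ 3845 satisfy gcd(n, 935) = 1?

2631

Prime factors of 935: 5, 11, 17. Count integers ≤ 3845 divisible by none of them.
By inclusion–exclusion: 3845 − ⌊3845/5⌋ − ⌊3845/11⌋ − ⌊3845/17⌋ + ⌊3845/55⌋ + ⌊3845/85⌋ + ⌊3845/187⌋ − ⌊3845/935⌋ = 2631.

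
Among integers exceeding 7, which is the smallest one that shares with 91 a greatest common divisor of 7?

14

Multiples of 7 above 7: 7·2, 7·3, … . Need the cofactor coprime to 91/7 = 13.
Checking s = 2, 3, … the first with gcd(s, 13) = 1 is s = 2, giving 14.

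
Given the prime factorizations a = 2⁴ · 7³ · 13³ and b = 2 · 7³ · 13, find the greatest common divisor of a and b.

min exponent per shared prime: 2 · 7³ · 13 = 8918

8918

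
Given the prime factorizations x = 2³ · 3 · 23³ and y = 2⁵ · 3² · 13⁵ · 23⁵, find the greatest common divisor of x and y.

min exponent per shared prime: 2³ · 3 · 23³ = 292008

292008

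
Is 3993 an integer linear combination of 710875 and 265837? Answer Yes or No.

By Bézout, 710875x − 265837y = 3993 has integer solutions iff gcd(710875, 265837) | 3993.
Euclid: 710875 = 2·265837 + 179201; 265837 = 1·179201 + 86636; 179201 = 2·86636 + 5929; 86636 = 14·5929 + 3630; 5929 = 1·3630 + 2299; 3630 = 1·2299 + 1331; 2299 = 1·1331 + 968; 1331 = 1·968 + 363; 968 = 2·363 + 242; 363 = 1·242 + 121; 242 = 2·121 + 0. gcd = 121; 3993 mod 121 = 0. Yes.

Yes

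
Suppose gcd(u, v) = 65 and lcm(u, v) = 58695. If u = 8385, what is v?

455

Using uv = gcd(u,v)·lcm(u,v) = 65·58695 = 3815175, we get v = 3815175/8385 = 455.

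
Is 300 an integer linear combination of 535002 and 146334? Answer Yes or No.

By Bézout, 535002m + 146334n = 300 has integer solutions iff gcd(535002, 146334) | 300.
Euclid: 535002 = 3·146334 + 96000; 146334 = 1·96000 + 50334; 96000 = 1·50334 + 45666; 50334 = 1·45666 + 4668; 45666 = 9·4668 + 3654; 4668 = 1·3654 + 1014; 3654 = 3·1014 + 612; 1014 = 1·612 + 402; 612 = 1·402 + 210; 402 = 1·210 + 192; 210 = 1·192 + 18; 192 = 10·18 + 12; 18 = 1·12 + 6; 12 = 2·6 + 0. gcd = 6; 300 mod 6 = 0. Yes.

Yes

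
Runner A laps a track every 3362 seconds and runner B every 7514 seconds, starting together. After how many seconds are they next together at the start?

gcd first: 7514 = 2·3362 + 790; 3362 = 4·790 + 202; 790 = 3·202 + 184; 202 = 1·184 + 18; 184 = 10·18 + 4; 18 = 4·4 + 2; 4 = 2·2 + 0 → gcd = 2
lcm = 3362·7514/gcd = 25262068/2 = 12631034

12631034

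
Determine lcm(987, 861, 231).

lcm(987, 861) = 987·861/gcd = 849807/21 = 40467
lcm(40467, 231) = 40467·231/gcd = 9347877/21 = 445137

445137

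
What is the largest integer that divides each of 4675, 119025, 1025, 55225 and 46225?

4675 = 5² · 11 · 17; 119025 = 3² · 5² · 23²; 1025 = 5² · 41; 55225 = 5² · 47²; 46225 = 5² · 43²
gcd takes min exponent of each prime: 5² = 25

25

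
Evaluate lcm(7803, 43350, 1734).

7803 = 3³ · 17²; 43350 = 2 · 3 · 5² · 17²; 1734 = 2 · 3 · 17²
lcm takes max exponent of each prime: 2 · 3³ · 5² · 17² = 390150

390150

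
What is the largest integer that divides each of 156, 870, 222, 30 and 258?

6

gcd(156, 870): 870 = 5·156 + 90; 156 = 1·90 + 66; 90 = 1·66 + 24; 66 = 2·24 + 18; 24 = 1·18 + 6; 18 = 3·6 + 0 → 6
gcd(6, 222): 222 = 37·6 + 0 → 6
gcd(6, 30): 30 = 5·6 + 0 → 6
gcd(6, 258): 258 = 43·6 + 0 → 6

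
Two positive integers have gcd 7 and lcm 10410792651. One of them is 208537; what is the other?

349461

Using pq = gcd(p,q)·lcm(p,q) = 7·10410792651 = 72875548557, we get q = 72875548557/208537 = 349461.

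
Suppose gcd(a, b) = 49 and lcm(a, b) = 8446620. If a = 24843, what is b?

a·b = gcd·lcm = 49·8446620 = 413884380, so b = 413884380/24843 = 16660.

16660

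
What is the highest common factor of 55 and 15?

Euclid: 55 = 3·15 + 10; 15 = 1·10 + 5; 10 = 2·5 + 0. Last nonzero remainder: 5.

5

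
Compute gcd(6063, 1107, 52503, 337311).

3

gcd(6063, 1107): 6063 = 5·1107 + 528; 1107 = 2·528 + 51; 528 = 10·51 + 18; 51 = 2·18 + 15; 18 = 1·15 + 3; 15 = 5·3 + 0 → 3
gcd(3, 52503): 52503 = 17501·3 + 0 → 3
gcd(3, 337311): 337311 = 112437·3 + 0 → 3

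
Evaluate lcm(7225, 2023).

7225 = 5² · 17²; 2023 = 7 · 17²
max exponents: 5² · 7 · 17² = 50575

50575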